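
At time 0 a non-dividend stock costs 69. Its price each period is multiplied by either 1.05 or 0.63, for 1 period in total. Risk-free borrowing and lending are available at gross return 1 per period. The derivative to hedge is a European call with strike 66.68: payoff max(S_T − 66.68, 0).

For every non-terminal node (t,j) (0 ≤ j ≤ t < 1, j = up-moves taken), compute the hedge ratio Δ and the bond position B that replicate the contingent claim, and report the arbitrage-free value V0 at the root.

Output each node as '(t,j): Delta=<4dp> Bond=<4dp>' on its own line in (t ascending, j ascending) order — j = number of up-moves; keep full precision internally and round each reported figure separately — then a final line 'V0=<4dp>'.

The replicating-portfolio and risk-neutral prices coincide; use p* = (1−0.63)/(1.05−0.63) = 0.8810 for the latter.
Payoff layer (t=1): V(1,0)=0.0000, V(1,1)=5.7700
(0,0): S=69.0000. Δ = (V_up−V_dn)/(S_up−S_dn) = (5.7700−0.0000)/(72.4500−43.4700) = 0.1991. V = [p*·5.7700 + (1−p*)·0.0000]/1 = 5.0831. B = V − Δ·S = -8.6550.
The time-0 hedge costs 5.0831, which is the no-arbitrage price.

(0,0): Delta=0.1991 Bond=-8.6550
V0=5.0831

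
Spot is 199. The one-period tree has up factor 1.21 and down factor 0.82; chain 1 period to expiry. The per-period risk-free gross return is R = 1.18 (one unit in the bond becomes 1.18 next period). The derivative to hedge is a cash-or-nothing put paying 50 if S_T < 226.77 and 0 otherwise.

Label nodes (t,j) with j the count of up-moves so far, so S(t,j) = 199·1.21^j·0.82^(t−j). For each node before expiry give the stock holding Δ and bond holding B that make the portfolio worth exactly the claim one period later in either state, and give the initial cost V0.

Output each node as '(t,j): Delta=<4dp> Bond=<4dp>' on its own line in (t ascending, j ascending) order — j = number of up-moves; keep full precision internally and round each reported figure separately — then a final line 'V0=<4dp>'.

(0,0): Delta=-0.6442 Bond=131.4646
V0=3.2595

No-arbitrage ⇒ martingale measure with p* = (R−d)/(u−d) = 0.9231.
At expiry t=1: V(1,0)=50.0000, V(1,1)=0.0000
Node (0,0) S=199.0000: V=(p*·0.0000+(1−p*)·50.0000)/1.18=3.2595; Δ=(0.0000−50.0000)/(240.7900−163.1800)=-0.6442; B=V−Δ·S=131.4646
The time-0 hedge costs 3.2595, which is the no-arbitrage price.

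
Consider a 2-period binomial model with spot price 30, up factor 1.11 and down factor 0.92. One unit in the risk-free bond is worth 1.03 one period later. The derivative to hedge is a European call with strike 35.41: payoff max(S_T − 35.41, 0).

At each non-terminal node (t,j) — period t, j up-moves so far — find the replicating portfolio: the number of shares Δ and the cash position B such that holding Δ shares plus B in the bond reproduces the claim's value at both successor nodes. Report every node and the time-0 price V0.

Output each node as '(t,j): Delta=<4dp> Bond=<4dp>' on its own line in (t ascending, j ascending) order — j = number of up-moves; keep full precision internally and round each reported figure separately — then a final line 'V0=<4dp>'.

(0,0): Delta=0.1531 Bond=-4.1037
(1,0): Delta=0.0000 Bond=0.0000
(1,1): Delta=0.2455 Bond=-7.3008
V0=0.4907

Under the risk-neutral measure, an up-move has probability p* = (R−d)/(u−d) = 0.5789 and values discount at R = 1.03.
Terminal values V(2,·): V(2,0)=0.0000, V(2,1)=0.0000, V(2,2)=1.5530
(1,0): S=27.6000. Δ = (V_up−V_dn)/(S_up−S_dn) = (0.0000−0.0000)/(30.6360−25.3920) = 0.0000. V = [p*·0.0000 + (1−p*)·0.0000]/1.03 = 0.0000. B = V − Δ·S = 0.0000.
(1,1): S=33.3000. Δ = (V_up−V_dn)/(S_up−S_dn) = (1.5530−0.0000)/(36.9630−30.6360) = 0.2455. V = [p*·1.5530 + (1−p*)·0.0000]/1.03 = 0.8729. B = V − Δ·S = -7.3008.
(0,0): S=30.0000. Δ = (V_up−V_dn)/(S_up−S_dn) = (0.8729−0.0000)/(33.3000−27.6000) = 0.1531. V = [p*·0.8729 + (1−p*)·0.0000]/1.03 = 0.4907. B = V − Δ·S = -4.1037.
The time-0 hedge costs 0.4907, which is the no-arbitrage price.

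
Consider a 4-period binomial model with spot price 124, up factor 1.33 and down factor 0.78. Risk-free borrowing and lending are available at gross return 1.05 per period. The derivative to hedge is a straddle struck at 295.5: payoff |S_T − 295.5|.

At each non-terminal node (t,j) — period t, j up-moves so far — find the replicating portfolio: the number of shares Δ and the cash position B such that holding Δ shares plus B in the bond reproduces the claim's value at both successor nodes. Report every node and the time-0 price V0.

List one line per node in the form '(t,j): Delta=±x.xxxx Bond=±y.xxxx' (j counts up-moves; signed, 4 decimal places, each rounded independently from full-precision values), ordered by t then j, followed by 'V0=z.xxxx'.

(0,0): Delta=-0.7228 Bond=217.5736
(1,0): Delta=-1.0000 Bond=255.2640
(1,1): Delta=-0.5542 Bond=200.6476
(2,0): Delta=-1.0000 Bond=268.0272
(2,1): Delta=-1.0000 Bond=268.0272
(2,2): Delta=-0.2831 Bond=151.2087
(3,0): Delta=-1.0000 Bond=281.4286
(3,1): Delta=-1.0000 Bond=281.4286
(3,2): Delta=-1.0000 Bond=281.4286
(3,3): Delta=0.1530 Bond=31.5668
V0=127.9476

Since d<R<u, set p* = (R−d)/(u−d) = 0.4909; price each node as the discounted p*-expectation of its children.
Payoff layer (t=4): V(4,0)=249.6013, V(4,1)=217.2369, V(4,2)=162.0514, V(4,3)=67.9529, V(4,4)=92.4969
(3,0): S=58.8444. Δ = (V_up−V_dn)/(S_up−S_dn) = (217.2369−249.6013)/(78.2631−45.8987) = -1.0000. V = [p*·217.2369 + (1−p*)·249.6013]/1.05 = 222.5841. B = V − Δ·S = 281.4286.
(3,1): S=100.3373. Δ = (V_up−V_dn)/(S_up−S_dn) = (162.0514−217.2369)/(133.4486−78.2631) = -1.0000. V = [p*·162.0514 + (1−p*)·217.2369]/1.05 = 181.0912. B = V − Δ·S = 281.4286.
(3,2): S=171.0880. Δ = (V_up−V_dn)/(S_up−S_dn) = (67.9529−162.0514)/(227.5471−133.4486) = -1.0000. V = [p*·67.9529 + (1−p*)·162.0514]/1.05 = 110.3406. B = V − Δ·S = 281.4286.
(3,3): S=291.7270. Δ = (V_up−V_dn)/(S_up−S_dn) = (92.4969−67.9529)/(387.9969−227.5471) = 0.1530. V = [p*·92.4969 + (1−p*)·67.9529]/1.05 = 76.1922. B = V − Δ·S = 31.5668.
(2,0): S=75.4416. Δ = (V_up−V_dn)/(S_up−S_dn) = (181.0912−222.5841)/(100.3373−58.8444) = -1.0000. V = [p*·181.0912 + (1−p*)·222.5841]/1.05 = 192.5856. B = V − Δ·S = 268.0272.
(2,1): S=128.6376. Δ = (V_up−V_dn)/(S_up−S_dn) = (110.3406−181.0912)/(171.0880−100.3373) = -1.0000. V = [p*·110.3406 + (1−p*)·181.0912]/1.05 = 139.3896. B = V − Δ·S = 268.0272.
(2,2): S=219.3436. Δ = (V_up−V_dn)/(S_up−S_dn) = (76.1922−110.3406)/(291.7270−171.0880) = -0.2831. V = [p*·76.1922 + (1−p*)·110.3406]/1.05 = 89.1208. B = V − Δ·S = 151.2087.
(1,0): S=96.7200. Δ = (V_up−V_dn)/(S_up−S_dn) = (139.3896−192.5856)/(128.6376−75.4416) = -1.0000. V = [p*·139.3896 + (1−p*)·192.5856]/1.05 = 158.5440. B = V − Δ·S = 255.2640.
(1,1): S=164.9200. Δ = (V_up−V_dn)/(S_up−S_dn) = (89.1208−139.3896)/(219.3436−128.6376) = -0.5542. V = [p*·89.1208 + (1−p*)·139.3896]/1.05 = 109.2497. B = V − Δ·S = 200.6476.
(0,0): S=124.0000. Δ = (V_up−V_dn)/(S_up−S_dn) = (109.2497−158.5440)/(164.9200−96.7200) = -0.7228. V = [p*·109.2497 + (1−p*)·158.5440]/1.05 = 127.9476. B = V − Δ·S = 217.5736.
Check: Δ(0,0)·S0 + B(0,0) = 127.9476 = V0.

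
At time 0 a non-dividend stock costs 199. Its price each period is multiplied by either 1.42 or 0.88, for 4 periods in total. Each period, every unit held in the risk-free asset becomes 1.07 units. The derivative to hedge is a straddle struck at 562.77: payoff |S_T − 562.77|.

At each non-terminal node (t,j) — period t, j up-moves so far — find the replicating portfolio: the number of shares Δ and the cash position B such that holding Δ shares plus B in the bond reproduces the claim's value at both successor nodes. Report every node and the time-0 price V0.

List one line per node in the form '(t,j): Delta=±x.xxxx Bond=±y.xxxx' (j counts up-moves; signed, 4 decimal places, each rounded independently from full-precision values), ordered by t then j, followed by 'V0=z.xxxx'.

(0,0): Delta=-0.8370 Bond=402.6540
(1,0): Delta=-1.0000 Bond=459.3880
(1,1): Delta=-0.6509 Bond=378.2510
(2,0): Delta=-1.0000 Bond=491.5451
(2,1): Delta=-1.0000 Bond=491.5451
(2,2): Delta=-0.2523 Bond=244.8035
(3,0): Delta=-1.0000 Bond=525.9533
(3,1): Delta=-1.0000 Bond=525.9533
(3,2): Delta=-1.0000 Bond=525.9533
(3,3): Delta=0.6012 Bond=-224.4011
V0=236.0951

Since d<R<u, set p* = (R−d)/(u−d) = 0.3519; price each node as the discounted p*-expectation of its children.
Terminal values V(4,·): V(4,0)=443.4306, V(4,1)=370.1996, V(4,2)=252.0315, V(4,3)=61.3510, V(4,4)=246.3379
Node (3,0) S=135.6129: V=(p*·370.1996+(1−p*)·443.4306)/1.07=390.3403; Δ=(370.1996−443.4306)/(192.5704−119.3394)=-1.0000; B=V−Δ·S=525.9533
Node (3,1) S=218.8300: V=(p*·252.0315+(1−p*)·370.1996)/1.07=307.1233; Δ=(252.0315−370.1996)/(310.7385−192.5704)=-1.0000; B=V−Δ·S=525.9533
Node (3,2) S=353.1120: V=(p*·61.3510+(1−p*)·252.0315)/1.07=172.8413; Δ=(61.3510−252.0315)/(501.4190−310.7385)=-1.0000; B=V−Δ·S=525.9533
Node (3,3) S=569.7943: V=(p*·246.3379+(1−p*)·61.3510)/1.07=118.1673; Δ=(246.3379−61.3510)/(809.1079−501.4190)=0.6012; B=V−Δ·S=-224.4011
Node (2,0) S=154.1056: V=(p*·307.1233+(1−p*)·390.3403)/1.07=337.4395; Δ=(307.1233−390.3403)/(218.8300−135.6129)=-1.0000; B=V−Δ·S=491.5451
Node (2,1) S=248.6704: V=(p*·172.8413+(1−p*)·307.1233)/1.07=242.8747; Δ=(172.8413−307.1233)/(353.1120−218.8300)=-1.0000; B=V−Δ·S=491.5451
Node (2,2) S=401.2636: V=(p*·118.1673+(1−p*)·172.8413)/1.07=143.5553; Δ=(118.1673−172.8413)/(569.7943−353.1120)=-0.2523; B=V−Δ·S=244.8035
Node (1,0) S=175.1200: V=(p*·242.8747+(1−p*)·337.4395)/1.07=284.2680; Δ=(242.8747−337.4395)/(248.6704−154.1056)=-1.0000; B=V−Δ·S=459.3880
Node (1,1) S=282.5800: V=(p*·143.5553+(1−p*)·242.8747)/1.07=194.3262; Δ=(143.5553−242.8747)/(401.2636−248.6704)=-0.6509; B=V−Δ·S=378.2510
Node (0,0) S=199.0000: V=(p*·194.3262+(1−p*)·284.2680)/1.07=236.0951; Δ=(194.3262−284.2680)/(282.5800−175.1200)=-0.8370; B=V−Δ·S=402.6540
Each (Δ,B) replicates both successor values, so the strategy is self-financing and V0 is arbitrage-free.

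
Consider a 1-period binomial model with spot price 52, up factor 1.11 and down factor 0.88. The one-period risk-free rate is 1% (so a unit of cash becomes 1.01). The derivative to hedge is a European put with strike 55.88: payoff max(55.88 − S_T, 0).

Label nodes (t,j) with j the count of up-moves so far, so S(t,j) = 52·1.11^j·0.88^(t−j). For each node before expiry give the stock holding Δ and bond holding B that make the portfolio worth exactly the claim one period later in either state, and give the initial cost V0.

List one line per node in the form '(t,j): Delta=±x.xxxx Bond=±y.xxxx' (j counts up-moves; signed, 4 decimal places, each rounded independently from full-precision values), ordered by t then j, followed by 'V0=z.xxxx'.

No-arbitrage ⇒ martingale measure with p* = (R−d)/(u−d) = 0.5652.
Terminal payoffs: V(1,0)=10.1200, V(1,1)=0.0000
(0,0): S=52.0000. Δ = (V_up−V_dn)/(S_up−S_dn) = (0.0000−10.1200)/(57.7200−45.7600) = -0.8462. V = [p*·0.0000 + (1−p*)·10.1200]/1.01 = 4.3564. B = V − Δ·S = 48.3564.
The time-0 hedge costs 4.3564, which is the no-arbitrage price.

(0,0): Delta=-0.8462 Bond=48.3564
V0=4.3564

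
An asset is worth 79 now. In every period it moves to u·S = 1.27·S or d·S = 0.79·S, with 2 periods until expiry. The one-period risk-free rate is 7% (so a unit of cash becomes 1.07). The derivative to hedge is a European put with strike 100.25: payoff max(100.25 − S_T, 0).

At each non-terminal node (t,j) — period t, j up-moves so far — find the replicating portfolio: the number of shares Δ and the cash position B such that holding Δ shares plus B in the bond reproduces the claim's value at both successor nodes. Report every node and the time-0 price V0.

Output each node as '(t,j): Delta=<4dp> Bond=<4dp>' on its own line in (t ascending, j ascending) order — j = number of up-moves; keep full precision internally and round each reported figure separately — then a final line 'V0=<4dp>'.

No-arbitrage ⇒ martingale measure with p* = (R−d)/(u−d) = 0.5833.
Terminal payoffs: V(2,0)=50.9461, V(2,1)=20.9893, V(2,2)=0.0000
(1,0): S=62.4100. Δ = (V_up−V_dn)/(S_up−S_dn) = (20.9893−50.9461)/(79.2607−49.3039) = -1.0000. V = [p*·20.9893 + (1−p*)·50.9461]/1.07 = 31.2816. B = V − Δ·S = 93.6916.
(1,1): S=100.3300. Δ = (V_up−V_dn)/(S_up−S_dn) = (0.0000−20.9893)/(127.4191−79.2607) = -0.4358. V = [p*·0.0000 + (1−p*)·20.9893]/1.07 = 8.1734. B = V − Δ·S = 51.9011.
(0,0): S=79.0000. Δ = (V_up−V_dn)/(S_up−S_dn) = (8.1734−31.2816)/(100.3300−62.4100) = -0.6094. V = [p*·8.1734 + (1−p*)·31.2816]/1.07 = 16.6372. B = V − Δ·S = 64.7793.
Self-financing check: at every node Δ·S+B equals the discounted successor values.

(0,0): Delta=-0.6094 Bond=64.7793
(1,0): Delta=-1.0000 Bond=93.6916
(1,1): Delta=-0.4358 Bond=51.9011
V0=16.6372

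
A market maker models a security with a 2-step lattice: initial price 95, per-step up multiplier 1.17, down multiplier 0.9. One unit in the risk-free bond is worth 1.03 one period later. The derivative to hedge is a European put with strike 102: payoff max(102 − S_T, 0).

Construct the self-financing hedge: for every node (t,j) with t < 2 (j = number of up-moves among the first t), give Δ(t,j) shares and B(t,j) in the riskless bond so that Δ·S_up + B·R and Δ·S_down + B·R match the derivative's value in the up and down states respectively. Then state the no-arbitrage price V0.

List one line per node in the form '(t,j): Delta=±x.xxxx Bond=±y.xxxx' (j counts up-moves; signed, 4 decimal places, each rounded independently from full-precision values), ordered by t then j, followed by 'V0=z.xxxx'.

Since d<R<u, set p* = (R−d)/(u−d) = 0.4815; price each node as the discounted p*-expectation of its children.
Terminal payoffs: V(2,0)=25.0500, V(2,1)=1.9650, V(2,2)=0.0000
(1,0): S=85.5000. Δ = (V_up−V_dn)/(S_up−S_dn) = (1.9650−25.0500)/(100.0350−76.9500) = -1.0000. V = [p*·1.9650 + (1−p*)·25.0500]/1.03 = 13.5291. B = V − Δ·S = 99.0291.
(1,1): S=111.1500. Δ = (V_up−V_dn)/(S_up−S_dn) = (0.0000−1.9650)/(130.0455−100.0350) = -0.0655. V = [p*·0.0000 + (1−p*)·1.9650]/1.03 = 0.9892. B = V − Δ·S = 8.2670.
(0,0): S=95.0000. Δ = (V_up−V_dn)/(S_up−S_dn) = (0.9892−13.5291)/(111.1500−85.5000) = -0.4889. V = [p*·0.9892 + (1−p*)·13.5291]/1.03 = 7.2732. B = V − Δ·S = 53.7173.
The time-0 hedge costs 7.2732, which is the no-arbitrage price.

(0,0): Delta=-0.4889 Bond=53.7173
(1,0): Delta=-1.0000 Bond=99.0291
(1,1): Delta=-0.0655 Bond=8.2670
V0=7.2732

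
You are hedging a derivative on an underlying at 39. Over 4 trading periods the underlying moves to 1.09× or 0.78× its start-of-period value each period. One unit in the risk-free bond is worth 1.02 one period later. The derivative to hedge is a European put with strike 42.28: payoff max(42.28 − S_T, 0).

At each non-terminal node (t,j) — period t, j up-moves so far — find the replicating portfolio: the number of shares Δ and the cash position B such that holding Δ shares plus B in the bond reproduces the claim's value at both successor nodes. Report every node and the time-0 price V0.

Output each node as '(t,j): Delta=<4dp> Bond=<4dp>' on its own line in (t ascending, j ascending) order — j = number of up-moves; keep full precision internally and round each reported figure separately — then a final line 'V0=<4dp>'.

(0,0): Delta=-0.5381 Bond=25.2840
(1,0): Delta=-1.0000 Bond=39.8414
(1,1): Delta=-0.4417 Bond=21.6913
(2,0): Delta=-1.0000 Bond=40.6382
(2,1): Delta=-1.0000 Bond=40.6382
(2,2): Delta=-0.3251 Bond=16.7254
(3,0): Delta=-1.0000 Bond=41.4510
(3,1): Delta=-1.0000 Bond=41.4510
(3,2): Delta=-1.0000 Bond=41.4510
(3,3): Delta=-0.1843 Bond=9.9459
V0=4.2990

The replicating-portfolio and risk-neutral prices coincide; use p* = (1.02−0.78)/(1.09−0.78) = 0.7742 for the latter.
Payoff layer (t=4): V(4,0)=27.8441, V(4,1)=22.1068, V(4,2)=14.0892, V(4,3)=2.8852, V(4,4)=0.0000
  t=3,j=0: stock 18.5075 → up 20.1732 (V=22.1068), down 14.4359 (V=27.8441). Price 22.9435; hedge Δ=-1.0000, bond B=41.4510.
  t=3,j=1: stock 25.8631 → up 28.1908 (V=14.0892), down 20.1732 (V=22.1068). Price 15.5879; hedge Δ=-1.0000, bond B=41.4510.
  t=3,j=2: stock 36.1420 → up 39.3948 (V=2.8852), down 28.1908 (V=14.0892). Price 5.3090; hedge Δ=-1.0000, bond B=41.4510.
  t=3,j=3: stock 50.5061 → up 55.0517 (V=0.0000), down 39.3948 (V=2.8852). Price 0.6387; hedge Δ=-0.1843, bond B=9.9459.
  t=2,j=0: stock 23.7276 → up 25.8631 (V=15.5879), down 18.5075 (V=22.9435). Price 16.9106; hedge Δ=-1.0000, bond B=40.6382.
  t=2,j=1: stock 33.1578 → up 36.1420 (V=5.3090), down 25.8631 (V=15.5879). Price 7.4804; hedge Δ=-1.0000, bond B=40.6382.
  t=2,j=2: stock 46.3359 → up 50.5061 (V=0.6387), down 36.1420 (V=5.3090). Price 1.6601; hedge Δ=-0.3251, bond B=16.7254.
  t=1,j=0: stock 30.4200 → up 33.1578 (V=7.4804), down 23.7276 (V=16.9106). Price 9.4214; hedge Δ=-1.0000, bond B=39.8414.
  t=1,j=1: stock 42.5100 → up 46.3359 (V=1.6601), down 33.1578 (V=7.4804). Price 2.9160; hedge Δ=-0.4417, bond B=21.6913.
  t=0,j=0: stock 39.0000 → up 42.5100 (V=2.9160), down 30.4200 (V=9.4214). Price 4.2990; hedge Δ=-0.5381, bond B=25.2840.
Root portfolio cost Δ·39+B reproduces V0=4.2990.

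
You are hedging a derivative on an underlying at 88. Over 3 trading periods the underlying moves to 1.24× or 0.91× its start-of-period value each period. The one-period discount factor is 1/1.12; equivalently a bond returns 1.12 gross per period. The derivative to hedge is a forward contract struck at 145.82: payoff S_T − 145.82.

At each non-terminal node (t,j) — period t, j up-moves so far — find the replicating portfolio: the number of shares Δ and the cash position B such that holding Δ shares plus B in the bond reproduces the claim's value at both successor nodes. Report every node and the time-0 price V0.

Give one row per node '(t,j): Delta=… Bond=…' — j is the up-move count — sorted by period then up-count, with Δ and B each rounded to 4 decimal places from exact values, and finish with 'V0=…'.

(0,0): Delta=1.0000 Bond=-103.7918
(1,0): Delta=1.0000 Bond=-116.2468
(1,1): Delta=1.0000 Bond=-116.2468
(2,0): Delta=1.0000 Bond=-130.1964
(2,1): Delta=1.0000 Bond=-130.1964
(2,2): Delta=1.0000 Bond=-130.1964
V0=-15.7918

No-arbitrage ⇒ martingale measure with p* = (R−d)/(u−d) = 0.6364.
Terminal values V(3,·): V(3,0)=-79.5058, V(3,1)=-55.4577, V(3,2)=-22.6890, V(3,3)=21.9629
(2,0): S=72.8728. Δ = (V_up−V_dn)/(S_up−S_dn) = (-55.4577−-79.5058)/(90.3623−66.3142) = 1.0000. V = [p*·-55.4577 + (1−p*)·-79.5058]/1.12 = -57.3236. B = V − Δ·S = -130.1964.
(2,1): S=99.2992. Δ = (V_up−V_dn)/(S_up−S_dn) = (-22.6890−-55.4577)/(123.1310−90.3623) = 1.0000. V = [p*·-22.6890 + (1−p*)·-55.4577]/1.12 = -30.8972. B = V − Δ·S = -130.1964.
(2,2): S=135.3088. Δ = (V_up−V_dn)/(S_up−S_dn) = (21.9629−-22.6890)/(167.7829−123.1310) = 1.0000. V = [p*·21.9629 + (1−p*)·-22.6890]/1.12 = 5.1124. B = V − Δ·S = -130.1964.
(1,0): S=80.0800. Δ = (V_up−V_dn)/(S_up−S_dn) = (-30.8972−-57.3236)/(99.2992−72.8728) = 1.0000. V = [p*·-30.8972 + (1−p*)·-57.3236]/1.12 = -36.1668. B = V − Δ·S = -116.2468.
(1,1): S=109.1200. Δ = (V_up−V_dn)/(S_up−S_dn) = (5.1124−-30.8972)/(135.3088−99.2992) = 1.0000. V = [p*·5.1124 + (1−p*)·-30.8972]/1.12 = -7.1268. B = V − Δ·S = -116.2468.
(0,0): S=88.0000. Δ = (V_up−V_dn)/(S_up−S_dn) = (-7.1268−-36.1668)/(109.1200−80.0800) = 1.0000. V = [p*·-7.1268 + (1−p*)·-36.1668]/1.12 = -15.7918. B = V − Δ·S = -103.7918.
The time-0 hedge costs -15.7918, which is the no-arbitrage price.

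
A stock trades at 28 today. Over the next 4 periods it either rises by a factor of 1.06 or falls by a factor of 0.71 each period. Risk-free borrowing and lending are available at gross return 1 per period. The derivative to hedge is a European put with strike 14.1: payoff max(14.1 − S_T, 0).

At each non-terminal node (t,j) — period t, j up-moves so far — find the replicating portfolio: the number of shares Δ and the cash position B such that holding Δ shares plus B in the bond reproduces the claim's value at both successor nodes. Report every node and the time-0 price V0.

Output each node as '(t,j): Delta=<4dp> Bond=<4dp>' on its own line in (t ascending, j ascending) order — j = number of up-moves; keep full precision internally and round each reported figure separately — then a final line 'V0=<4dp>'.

(0,0): Delta=-0.0277 Bond=0.8403
(1,0): Delta=-0.1568 Bond=3.4060
(1,1): Delta=-0.0098 Bond=0.3095
(2,0): Delta=-0.7049 Bond=11.1428
(2,1): Delta=-0.0808 Bond=1.8053
(2,2): Delta=0.0000 Bond=0.0000
(3,0): Delta=-1.0000 Bond=14.1000
(3,1): Delta=-0.6640 Bond=10.5310
(3,2): Delta=0.0000 Bond=0.0000
(3,3): Delta=0.0000 Bond=0.0000
V0=0.0641

No-arbitrage ⇒ martingale measure with p* = (R−d)/(u−d) = 0.8286.
Payoff layer (t=4): V(4,0)=6.9847, V(4,1)=3.4772, V(4,2)=0.0000, V(4,3)=0.0000, V(4,4)=0.0000
  t=3,j=0: stock 10.0215 → up 10.6228 (V=3.4772), down 7.1153 (V=6.9847). Price 4.0785; hedge Δ=-1.0000, bond B=14.1000.
  t=3,j=1: stock 14.9617 → up 15.8594 (V=0.0000), down 10.6228 (V=3.4772). Price 0.5961; hedge Δ=-0.6640, bond B=10.5310.
  t=3,j=2: stock 22.3372 → up 23.6774 (V=0.0000), down 15.8594 (V=0.0000). Price 0.0000; hedge Δ=0.0000, bond B=0.0000.
  t=3,j=3: stock 33.3484 → up 35.3494 (V=0.0000), down 23.6774 (V=0.0000). Price 0.0000; hedge Δ=0.0000, bond B=0.0000.
  t=2,j=0: stock 14.1148 → up 14.9617 (V=0.5961), down 10.0215 (V=4.0785). Price 1.1931; hedge Δ=-0.7049, bond B=11.1428.
  t=2,j=1: stock 21.0728 → up 22.3372 (V=0.0000), down 14.9617 (V=0.5961). Price 0.1022; hedge Δ=-0.0808, bond B=1.8053.
  t=2,j=2: stock 31.4608 → up 33.3484 (V=0.0000), down 22.3372 (V=0.0000). Price 0.0000; hedge Δ=0.0000, bond B=0.0000.
  t=1,j=0: stock 19.8800 → up 21.0728 (V=0.1022), down 14.1148 (V=1.1931). Price 0.2892; hedge Δ=-0.1568, bond B=3.4060.
  t=1,j=1: stock 29.6800 → up 31.4608 (V=0.0000), down 21.0728 (V=0.1022). Price 0.0175; hedge Δ=-0.0098, bond B=0.3095.
  t=0,j=0: stock 28.0000 → up 29.6800 (V=0.0175), down 19.8800 (V=0.2892). Price 0.0641; hedge Δ=-0.0277, bond B=0.8403.
Check: Δ(0,0)·S0 + B(0,0) = 0.0641 = V0.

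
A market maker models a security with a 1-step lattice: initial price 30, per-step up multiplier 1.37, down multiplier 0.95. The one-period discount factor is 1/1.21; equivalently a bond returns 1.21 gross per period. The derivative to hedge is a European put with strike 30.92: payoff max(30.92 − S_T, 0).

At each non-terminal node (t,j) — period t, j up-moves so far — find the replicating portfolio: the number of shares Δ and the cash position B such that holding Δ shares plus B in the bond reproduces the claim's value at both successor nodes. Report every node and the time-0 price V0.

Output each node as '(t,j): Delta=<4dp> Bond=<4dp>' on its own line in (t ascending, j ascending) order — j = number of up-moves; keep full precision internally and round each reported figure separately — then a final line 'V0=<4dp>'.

(0,0): Delta=-0.1921 Bond=6.5238
V0=0.7619

Since d<R<u, set p* = (R−d)/(u−d) = 0.6190; price each node as the discounted p*-expectation of its children.
At expiry t=1: V(1,0)=2.4200, V(1,1)=0.0000
(0,0): S=30.0000. Δ = (V_up−V_dn)/(S_up−S_dn) = (0.0000−2.4200)/(41.1000−28.5000) = -0.1921. V = [p*·0.0000 + (1−p*)·2.4200]/1.21 = 0.7619. B = V − Δ·S = 6.5238.
Check: Δ(0,0)·S0 + B(0,0) = 0.7619 = V0.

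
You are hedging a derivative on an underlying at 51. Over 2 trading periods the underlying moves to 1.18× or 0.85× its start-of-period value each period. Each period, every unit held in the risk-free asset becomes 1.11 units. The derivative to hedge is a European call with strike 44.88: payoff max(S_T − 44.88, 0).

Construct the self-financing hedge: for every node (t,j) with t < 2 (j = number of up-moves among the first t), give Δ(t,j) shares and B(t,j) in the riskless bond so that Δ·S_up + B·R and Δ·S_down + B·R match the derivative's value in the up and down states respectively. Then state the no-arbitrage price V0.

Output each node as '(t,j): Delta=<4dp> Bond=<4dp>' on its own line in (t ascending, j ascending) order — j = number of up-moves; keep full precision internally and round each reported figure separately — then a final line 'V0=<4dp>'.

(0,0): Delta=0.9088 Bond=-31.4807
(1,0): Delta=0.4385 Bond=-14.5565
(1,1): Delta=1.0000 Bond=-40.4324
V0=14.8677

Since d<R<u, set p* = (R−d)/(u−d) = 0.7879; price each node as the discounted p*-expectation of its children.
At expiry t=2: V(2,0)=0.0000, V(2,1)=6.2730, V(2,2)=26.1324
Node (1,0) S=43.3500: V=(p*·6.2730+(1−p*)·0.0000)/1.11=4.4526; Δ=(6.2730−0.0000)/(51.1530−36.8475)=0.4385; B=V−Δ·S=-14.5565
Node (1,1) S=60.1800: V=(p*·26.1324+(1−p*)·6.2730)/1.11=19.7476; Δ=(26.1324−6.2730)/(71.0124−51.1530)=1.0000; B=V−Δ·S=-40.4324
Node (0,0) S=51.0000: V=(p*·19.7476+(1−p*)·4.4526)/1.11=14.8677; Δ=(19.7476−4.4526)/(60.1800−43.3500)=0.9088; B=V−Δ·S=-31.4807
The time-0 hedge costs 14.8677, which is the no-arbitrage price.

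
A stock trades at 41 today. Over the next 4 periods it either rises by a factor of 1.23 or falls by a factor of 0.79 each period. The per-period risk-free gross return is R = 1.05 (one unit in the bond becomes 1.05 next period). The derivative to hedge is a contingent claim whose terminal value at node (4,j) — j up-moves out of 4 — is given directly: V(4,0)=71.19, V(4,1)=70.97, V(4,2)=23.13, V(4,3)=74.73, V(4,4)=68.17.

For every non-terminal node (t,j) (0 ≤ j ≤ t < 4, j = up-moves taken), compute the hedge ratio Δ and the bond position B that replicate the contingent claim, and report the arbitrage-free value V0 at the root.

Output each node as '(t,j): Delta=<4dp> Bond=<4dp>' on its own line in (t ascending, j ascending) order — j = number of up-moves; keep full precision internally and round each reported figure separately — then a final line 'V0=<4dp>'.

(0,0): Delta=0.3137 Bond=32.4955
(1,0): Delta=-0.3277 Bond=54.8940
(1,1): Delta=0.5989 Bond=19.7385
(2,0): Delta=-2.3989 Bond=110.6372
(2,1): Delta=0.5933 Bond=20.9474
(2,2): Delta=0.6013 Bond=20.5717
(3,0): Delta=-0.0247 Bond=68.1762
(3,1): Delta=-3.4546 Bond=149.3948
(3,2): Delta=2.3932 Bond=-66.2052
(3,3): Delta=-0.1954 Bond=82.3887
V0=45.3562

Under the risk-neutral measure, an up-move has probability p* = (R−d)/(u−d) = 0.5909 and values discount at R = 1.05.
Payoff layer (t=4): V(4,0)=71.1900, V(4,1)=70.9700, V(4,2)=23.1300, V(4,3)=74.7300, V(4,4)=68.1700
Node (3,0) S=20.2146: V=(p*·70.9700+(1−p*)·71.1900)/1.05=67.6762; Δ=(70.9700−71.1900)/(24.8640−15.9695)=-0.0247; B=V−Δ·S=68.1762
Node (3,1) S=31.4734: V=(p*·23.1300+(1−p*)·70.9700)/1.05=40.6675; Δ=(23.1300−70.9700)/(38.7122−24.8640)=-3.4546; B=V−Δ·S=149.3948
Node (3,2) S=49.0028: V=(p*·74.7300+(1−p*)·23.1300)/1.05=51.0675; Δ=(74.7300−23.1300)/(60.2735−38.7122)=2.3932; B=V−Δ·S=-66.2052
Node (3,3) S=76.2955: V=(p*·68.1700+(1−p*)·74.7300)/1.05=67.4797; Δ=(68.1700−74.7300)/(93.8435−60.2735)=-0.1954; B=V−Δ·S=82.3887
Node (2,0) S=25.5881: V=(p*·40.6675+(1−p*)·67.6762)/1.05=49.2538; Δ=(40.6675−67.6762)/(31.4734−20.2146)=-2.3989; B=V−Δ·S=110.6372
Node (2,1) S=39.8397: V=(p*·51.0675+(1−p*)·40.6675)/1.05=44.5838; Δ=(51.0675−40.6675)/(49.0028−31.4734)=0.5933; B=V−Δ·S=20.9474
Node (2,2) S=62.0289: V=(p*·67.4797+(1−p*)·51.0675)/1.05=57.8720; Δ=(67.4797−51.0675)/(76.2955−49.0028)=0.6013; B=V−Δ·S=20.5717
Node (1,0) S=32.3900: V=(p*·44.5838+(1−p*)·49.2538)/1.05=44.2803; Δ=(44.5838−49.2538)/(39.8397−25.5881)=-0.3277; B=V−Δ·S=54.8940
Node (1,1) S=50.4300: V=(p*·57.8720+(1−p*)·44.5838)/1.05=49.9390; Δ=(57.8720−44.5838)/(62.0289−39.8397)=0.5989; B=V−Δ·S=19.7385
Node (0,0) S=41.0000: V=(p*·49.9390+(1−p*)·44.2803)/1.05=45.3562; Δ=(49.9390−44.2803)/(50.4300−32.3900)=0.3137; B=V−Δ·S=32.4955
Self-financing check: at every node Δ·S+B equals the discounted successor values.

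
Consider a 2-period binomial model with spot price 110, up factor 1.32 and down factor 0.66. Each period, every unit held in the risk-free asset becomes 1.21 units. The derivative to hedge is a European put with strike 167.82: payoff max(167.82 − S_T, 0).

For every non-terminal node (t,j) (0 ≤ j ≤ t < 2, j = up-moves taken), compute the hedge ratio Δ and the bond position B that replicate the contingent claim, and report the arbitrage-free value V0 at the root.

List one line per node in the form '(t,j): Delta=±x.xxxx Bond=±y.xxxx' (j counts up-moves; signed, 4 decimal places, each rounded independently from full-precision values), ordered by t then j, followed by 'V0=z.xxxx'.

(0,0): Delta=-0.7738 Bond=101.0518
(1,0): Delta=-1.0000 Bond=138.6942
(1,1): Delta=-0.7512 Bond=118.9884
V0=15.9329

The replicating-portfolio and risk-neutral prices coincide; use p* = (1.21−0.66)/(1.32−0.66) = 0.8333 for the latter.
Payoff layer (t=2): V(2,0)=119.9040, V(2,1)=71.9880, V(2,2)=0.0000
Node (1,0) S=72.6000: V=(p*·71.9880+(1−p*)·119.9040)/1.21=66.0942; Δ=(71.9880−119.9040)/(95.8320−47.9160)=-1.0000; B=V−Δ·S=138.6942
Node (1,1) S=145.2000: V=(p*·0.0000+(1−p*)·71.9880)/1.21=9.9157; Δ=(0.0000−71.9880)/(191.6640−95.8320)=-0.7512; B=V−Δ·S=118.9884
Node (0,0) S=110.0000: V=(p*·9.9157+(1−p*)·66.0942)/1.21=15.9329; Δ=(9.9157−66.0942)/(145.2000−72.6000)=-0.7738; B=V−Δ·S=101.0518
The time-0 hedge costs 15.9329, which is the no-arbitrage price.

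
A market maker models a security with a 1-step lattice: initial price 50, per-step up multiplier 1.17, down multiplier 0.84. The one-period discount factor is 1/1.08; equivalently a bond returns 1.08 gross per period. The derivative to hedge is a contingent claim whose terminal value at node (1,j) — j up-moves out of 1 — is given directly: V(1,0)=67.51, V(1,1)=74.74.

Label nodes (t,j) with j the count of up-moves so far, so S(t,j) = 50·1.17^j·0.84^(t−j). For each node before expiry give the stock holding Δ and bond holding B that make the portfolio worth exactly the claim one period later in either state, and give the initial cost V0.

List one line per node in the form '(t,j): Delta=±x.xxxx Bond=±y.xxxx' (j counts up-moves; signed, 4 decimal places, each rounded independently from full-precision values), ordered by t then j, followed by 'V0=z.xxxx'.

(0,0): Delta=0.4382 Bond=45.4689
V0=67.3779

The replicating-portfolio and risk-neutral prices coincide; use p* = (1.08−0.84)/(1.17−0.84) = 0.7273 for the latter.
At expiry t=1: V(1,0)=67.5100, V(1,1)=74.7400
  t=0,j=0: stock 50.0000 → up 58.5000 (V=74.7400), down 42.0000 (V=67.5100). Price 67.3779; hedge Δ=0.4382, bond B=45.4689.
Root portfolio cost Δ·50+B reproduces V0=67.3779.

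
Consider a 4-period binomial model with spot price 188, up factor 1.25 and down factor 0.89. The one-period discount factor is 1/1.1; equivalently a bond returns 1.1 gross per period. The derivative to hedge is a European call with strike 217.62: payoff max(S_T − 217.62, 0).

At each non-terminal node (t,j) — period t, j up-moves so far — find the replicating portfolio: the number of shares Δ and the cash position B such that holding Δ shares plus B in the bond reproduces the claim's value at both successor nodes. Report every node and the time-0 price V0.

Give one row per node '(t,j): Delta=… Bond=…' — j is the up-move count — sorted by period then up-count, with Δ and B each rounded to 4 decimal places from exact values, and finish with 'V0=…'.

Risk-neutral probability p* = (R−d)/(u−d) = (1.1−0.89)/(1.25−0.89) = 0.5833.
Terminal values V(4,·): V(4,0)=0.0000, V(4,1)=0.0000, V(4,2)=15.0594, V(4,3)=109.1769, V(4,4)=241.3644
(3,0): S=132.5342. Δ = (V_up−V_dn)/(S_up−S_dn) = (0.0000−0.0000)/(165.6677−117.9554) = 0.0000. V = [p*·0.0000 + (1−p*)·0.0000]/1.1 = 0.0000. B = V − Δ·S = 0.0000.
(3,1): S=186.1435. Δ = (V_up−V_dn)/(S_up−S_dn) = (15.0594−0.0000)/(232.6794−165.6677) = 0.2247. V = [p*·15.0594 + (1−p*)·0.0000]/1.1 = 7.9860. B = V − Δ·S = -33.8456.
(3,2): S=261.4375. Δ = (V_up−V_dn)/(S_up−S_dn) = (109.1769−15.0594)/(326.7969−232.6794) = 1.0000. V = [p*·109.1769 + (1−p*)·15.0594]/1.1 = 63.6011. B = V − Δ·S = -197.8364.
(3,3): S=367.1875. Δ = (V_up−V_dn)/(S_up−S_dn) = (241.3644−109.1769)/(458.9844−326.7969) = 1.0000. V = [p*·241.3644 + (1−p*)·109.1769]/1.1 = 169.3511. B = V − Δ·S = -197.8364.
(2,0): S=148.9148. Δ = (V_up−V_dn)/(S_up−S_dn) = (7.9860−0.0000)/(186.1435−132.5342) = 0.1490. V = [p*·7.9860 + (1−p*)·0.0000]/1.1 = 4.2350. B = V − Δ·S = -17.9484.
(2,1): S=209.1500. Δ = (V_up−V_dn)/(S_up−S_dn) = (63.6011−7.9860)/(261.4375−186.1435) = 0.7386. V = [p*·63.6011 + (1−p*)·7.9860]/1.1 = 36.7529. B = V − Δ·S = -117.7335.
(2,2): S=293.7500. Δ = (V_up−V_dn)/(S_up−S_dn) = (169.3511−63.6011)/(367.1875−261.4375) = 1.0000. V = [p*·169.3511 + (1−p*)·63.6011]/1.1 = 113.8988. B = V − Δ·S = -179.8512.
(1,0): S=167.3200. Δ = (V_up−V_dn)/(S_up−S_dn) = (36.7529−4.2350)/(209.1500−148.9148) = 0.5398. V = [p*·36.7529 + (1−p*)·4.2350]/1.1 = 21.0943. B = V − Δ·S = -69.2331.
(1,1): S=235.0000. Δ = (V_up−V_dn)/(S_up−S_dn) = (113.8988−36.7529)/(293.7500−209.1500) = 0.9119. V = [p*·113.8988 + (1−p*)·36.7529]/1.1 = 74.3224. B = V − Δ·S = -139.9717.
(0,0): S=188.0000. Δ = (V_up−V_dn)/(S_up−S_dn) = (74.3224−21.0943)/(235.0000−167.3200) = 0.7865. V = [p*·74.3224 + (1−p*)·21.0943]/1.1 = 47.4037. B = V − Δ·S = -100.4521.
The time-0 hedge costs 47.4037, which is the no-arbitrage price.

(0,0): Delta=0.7865 Bond=-100.4521
(1,0): Delta=0.5398 Bond=-69.2331
(1,1): Delta=0.9119 Bond=-139.9717
(2,0): Delta=0.1490 Bond=-17.9484
(2,1): Delta=0.7386 Bond=-117.7335
(2,2): Delta=1.0000 Bond=-179.8512
(3,0): Delta=0.0000 Bond=0.0000
(3,1): Delta=0.2247 Bond=-33.8456
(3,2): Delta=1.0000 Bond=-197.8364
(3,3): Delta=1.0000 Bond=-197.8364
V0=47.4037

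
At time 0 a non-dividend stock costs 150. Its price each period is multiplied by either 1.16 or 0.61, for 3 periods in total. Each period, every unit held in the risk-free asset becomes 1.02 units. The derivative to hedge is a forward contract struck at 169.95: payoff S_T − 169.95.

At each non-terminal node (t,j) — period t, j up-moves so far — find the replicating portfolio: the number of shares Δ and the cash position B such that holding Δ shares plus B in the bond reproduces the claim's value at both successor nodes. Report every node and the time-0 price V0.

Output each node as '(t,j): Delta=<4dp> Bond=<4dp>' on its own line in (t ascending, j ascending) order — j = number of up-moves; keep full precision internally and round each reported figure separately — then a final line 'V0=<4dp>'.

(0,0): Delta=1.0000 Bond=-160.1477
(1,0): Delta=1.0000 Bond=-163.3506
(1,1): Delta=1.0000 Bond=-163.3506
(2,0): Delta=1.0000 Bond=-166.6176
(2,1): Delta=1.0000 Bond=-166.6176
(2,2): Delta=1.0000 Bond=-166.6176
V0=-10.1477

Under the risk-neutral measure, an up-move has probability p* = (R−d)/(u−d) = 0.7455 and values discount at R = 1.02.
Payoff layer (t=3): V(3,0)=-135.9029, V(3,1)=-105.2046, V(3,2)=-46.8276, V(3,3)=64.1844
Node (2,0) S=55.8150: V=(p*·-105.2046+(1−p*)·-135.9029)/1.02=-110.8026; Δ=(-105.2046−-135.9029)/(64.7454−34.0471)=1.0000; B=V−Δ·S=-166.6176
Node (2,1) S=106.1400: V=(p*·-46.8276+(1−p*)·-105.2046)/1.02=-60.4776; Δ=(-46.8276−-105.2046)/(123.1224−64.7454)=1.0000; B=V−Δ·S=-166.6176
Node (2,2) S=201.8400: V=(p*·64.1844+(1−p*)·-46.8276)/1.02=35.2224; Δ=(64.1844−-46.8276)/(234.1344−123.1224)=1.0000; B=V−Δ·S=-166.6176
Node (1,0) S=91.5000: V=(p*·-60.4776+(1−p*)·-110.8026)/1.02=-71.8506; Δ=(-60.4776−-110.8026)/(106.1400−55.8150)=1.0000; B=V−Δ·S=-163.3506
Node (1,1) S=174.0000: V=(p*·35.2224+(1−p*)·-60.4776)/1.02=10.6494; Δ=(35.2224−-60.4776)/(201.8400−106.1400)=1.0000; B=V−Δ·S=-163.3506
Node (0,0) S=150.0000: V=(p*·10.6494+(1−p*)·-71.8506)/1.02=-10.1477; Δ=(10.6494−-71.8506)/(174.0000−91.5000)=1.0000; B=V−Δ·S=-160.1477
Self-financing check: at every node Δ·S+B equals the discounted successor values.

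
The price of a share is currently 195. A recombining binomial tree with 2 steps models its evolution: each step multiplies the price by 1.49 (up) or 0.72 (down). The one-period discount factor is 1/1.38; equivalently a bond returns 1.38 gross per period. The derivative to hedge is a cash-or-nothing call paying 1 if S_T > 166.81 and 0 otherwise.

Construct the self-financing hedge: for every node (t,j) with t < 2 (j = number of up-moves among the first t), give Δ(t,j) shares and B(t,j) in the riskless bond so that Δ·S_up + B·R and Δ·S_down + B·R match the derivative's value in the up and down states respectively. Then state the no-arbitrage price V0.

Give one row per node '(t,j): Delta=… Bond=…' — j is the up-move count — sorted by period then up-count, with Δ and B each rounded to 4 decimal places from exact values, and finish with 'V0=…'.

Since d<R<u, set p* = (R−d)/(u−d) = 0.8571; price each node as the discounted p*-expectation of its children.
At expiry t=2: V(2,0)=0.0000, V(2,1)=1.0000, V(2,2)=1.0000
(1,0): S=140.4000. Δ = (V_up−V_dn)/(S_up−S_dn) = (1.0000−0.0000)/(209.1960−101.0880) = 0.0093. V = [p*·1.0000 + (1−p*)·0.0000]/1.38 = 0.6211. B = V − Δ·S = -0.6776.
(1,1): S=290.5500. Δ = (V_up−V_dn)/(S_up−S_dn) = (1.0000−1.0000)/(432.9195−209.1960) = 0.0000. V = [p*·1.0000 + (1−p*)·1.0000]/1.38 = 0.7246. B = V − Δ·S = 0.7246.
(0,0): S=195.0000. Δ = (V_up−V_dn)/(S_up−S_dn) = (0.7246−0.6211)/(290.5500−140.4000) = 0.0007. V = [p*·0.7246 + (1−p*)·0.6211]/1.38 = 0.5144. B = V − Δ·S = 0.3799.
Root portfolio cost Δ·195+B reproduces V0=0.5144.

(0,0): Delta=0.0007 Bond=0.3799
(1,0): Delta=0.0093 Bond=-0.6776
(1,1): Delta=0.0000 Bond=0.7246
V0=0.5144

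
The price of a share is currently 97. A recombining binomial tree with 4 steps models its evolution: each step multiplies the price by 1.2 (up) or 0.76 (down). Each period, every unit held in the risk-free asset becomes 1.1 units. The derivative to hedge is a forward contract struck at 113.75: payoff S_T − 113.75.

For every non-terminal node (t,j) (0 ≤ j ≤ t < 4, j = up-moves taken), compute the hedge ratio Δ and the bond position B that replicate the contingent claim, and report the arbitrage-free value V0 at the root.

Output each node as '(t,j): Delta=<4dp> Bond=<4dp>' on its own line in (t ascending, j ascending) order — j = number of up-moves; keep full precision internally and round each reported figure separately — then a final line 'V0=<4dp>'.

(0,0): Delta=1.0000 Bond=-77.6928
(1,0): Delta=1.0000 Bond=-85.4621
(1,1): Delta=1.0000 Bond=-85.4621
(2,0): Delta=1.0000 Bond=-94.0083
(2,1): Delta=1.0000 Bond=-94.0083
(2,2): Delta=1.0000 Bond=-94.0083
(3,0): Delta=1.0000 Bond=-103.4091
(3,1): Delta=1.0000 Bond=-103.4091
(3,2): Delta=1.0000 Bond=-103.4091
(3,3): Delta=1.0000 Bond=-103.4091
V0=19.3072

Risk-neutral probability p* = (R−d)/(u−d) = (1.1−0.76)/(1.2−0.76) = 0.7727.
Terminal payoffs: V(4,0)=-81.3887, V(4,1)=-62.6532, V(4,2)=-33.0708, V(4,3)=13.6382, V(4,4)=87.3892
  t=3,j=0: stock 42.5807 → up 51.0968 (V=-62.6532), down 32.3613 (V=-81.3887). Price -60.8284; hedge Δ=1.0000, bond B=-103.4091.
  t=3,j=1: stock 67.2326 → up 80.6792 (V=-33.0708), down 51.0968 (V=-62.6532). Price -36.1765; hedge Δ=1.0000, bond B=-103.4091.
  t=3,j=2: stock 106.1568 → up 127.3882 (V=13.6382), down 80.6792 (V=-33.0708). Price 2.7477; hedge Δ=1.0000, bond B=-103.4091.
  t=3,j=3: stock 167.6160 → up 201.1392 (V=87.3892), down 127.3882 (V=13.6382). Price 64.2069; hedge Δ=1.0000, bond B=-103.4091.
  t=2,j=0: stock 56.0272 → up 67.2326 (V=-36.1765), down 42.5807 (V=-60.8284). Price -37.9811; hedge Δ=1.0000, bond B=-94.0083.
  t=2,j=1: stock 88.4640 → up 106.1568 (V=2.7477), down 67.2326 (V=-36.1765). Price -5.5443; hedge Δ=1.0000, bond B=-94.0083.
  t=2,j=2: stock 139.6800 → up 167.6160 (V=64.2069), down 106.1568 (V=2.7477). Price 45.6717; hedge Δ=1.0000, bond B=-94.0083.
  t=1,j=0: stock 73.7200 → up 88.4640 (V=-5.5443), down 56.0272 (V=-37.9811). Price -11.7421; hedge Δ=1.0000, bond B=-85.4621.
  t=1,j=1: stock 116.4000 → up 139.6800 (V=45.6717), down 88.4640 (V=-5.5443). Price 30.9379; hedge Δ=1.0000, bond B=-85.4621.
  t=0,j=0: stock 97.0000 → up 116.4000 (V=30.9379), down 73.7200 (V=-11.7421). Price 19.3072; hedge Δ=1.0000, bond B=-77.6928.
Check: Δ(0,0)·S0 + B(0,0) = 19.3072 = V0.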